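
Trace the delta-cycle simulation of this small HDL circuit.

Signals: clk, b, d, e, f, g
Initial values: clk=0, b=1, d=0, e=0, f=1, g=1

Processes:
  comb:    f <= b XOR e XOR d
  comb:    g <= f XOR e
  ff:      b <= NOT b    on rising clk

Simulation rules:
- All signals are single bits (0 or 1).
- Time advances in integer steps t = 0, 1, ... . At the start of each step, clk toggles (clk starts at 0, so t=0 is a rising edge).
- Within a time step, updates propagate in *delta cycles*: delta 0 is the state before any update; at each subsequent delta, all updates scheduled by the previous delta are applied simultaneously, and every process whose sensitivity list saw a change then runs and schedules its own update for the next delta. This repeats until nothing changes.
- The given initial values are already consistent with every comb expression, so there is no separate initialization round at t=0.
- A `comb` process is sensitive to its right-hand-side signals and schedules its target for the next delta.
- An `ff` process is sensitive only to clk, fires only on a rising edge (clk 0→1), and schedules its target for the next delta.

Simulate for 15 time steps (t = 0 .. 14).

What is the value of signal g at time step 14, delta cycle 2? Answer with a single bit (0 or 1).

[bits: d,b,clk,g,f,e]
t=0: Δ0=010110 Δ1=011110 Δ2=001110 Δ3=001100 Δ4=001000 | 4Δ
t=1: Δ0=001000 Δ1=000000 | 1Δ
t=2: Δ0=000000 Δ1=001000 Δ2=011000 Δ3=011010 Δ4=011110 | 4Δ
t=3: Δ0=011110 Δ1=010110 | 1Δ
t=4: Δ0=010110 Δ1=011110 Δ2=001110 Δ3=001100 Δ4=001000 | 4Δ
t=5: Δ0=001000 Δ1=000000 | 1Δ
t=6: Δ0=000000 Δ1=001000 Δ2=011000 Δ3=011010 Δ4=011110 | 4Δ
t=7: Δ0=011110 Δ1=010110 | 1Δ
t=8: Δ0=010110 Δ1=011110 Δ2=001110 Δ3=001100 Δ4=001000 | 4Δ
t=9: Δ0=001000 Δ1=000000 | 1Δ
t=10: Δ0=000000 Δ1=001000 Δ2=011000 Δ3=011010 Δ4=011110 | 4Δ
t=11: Δ0=011110 Δ1=010110 | 1Δ
t=12: Δ0=010110 Δ1=011110 Δ2=001110 Δ3=001100 Δ4=001000 | 4Δ
t=13: Δ0=001000 Δ1=000000 | 1Δ
t=14: Δ0=000000 Δ1=001000 Δ2=011000 Δ3=011010 Δ4=011110 | 4Δ

0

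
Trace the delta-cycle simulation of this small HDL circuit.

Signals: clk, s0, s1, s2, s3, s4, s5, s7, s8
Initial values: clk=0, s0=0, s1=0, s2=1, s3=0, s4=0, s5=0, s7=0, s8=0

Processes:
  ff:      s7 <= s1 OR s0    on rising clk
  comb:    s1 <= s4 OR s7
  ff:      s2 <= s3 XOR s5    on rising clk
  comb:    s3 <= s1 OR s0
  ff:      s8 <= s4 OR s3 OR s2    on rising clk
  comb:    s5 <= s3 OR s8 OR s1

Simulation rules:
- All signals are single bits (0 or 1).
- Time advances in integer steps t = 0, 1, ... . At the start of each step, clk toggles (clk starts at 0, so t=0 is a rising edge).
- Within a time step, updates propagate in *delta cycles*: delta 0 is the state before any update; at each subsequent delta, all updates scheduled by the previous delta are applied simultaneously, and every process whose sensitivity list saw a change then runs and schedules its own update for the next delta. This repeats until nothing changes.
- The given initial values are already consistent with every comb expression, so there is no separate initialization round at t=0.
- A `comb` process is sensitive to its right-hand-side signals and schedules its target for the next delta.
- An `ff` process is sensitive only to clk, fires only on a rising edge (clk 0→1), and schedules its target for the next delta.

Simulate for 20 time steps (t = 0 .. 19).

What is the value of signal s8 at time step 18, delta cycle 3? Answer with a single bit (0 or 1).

0

t=0 Δ0: s0=0 s4=0 clk=0 s8=0 s3=0 s2=1 s1=0 s7=0 s5=0
  Δ1: clk:0→1
  Δ2: s8:0→1, s2:1→0
  Δ3: s5:0→1
  (3Δ to stable)
t=1 Δ0: s0=0 s4=0 clk=1 s8=1 s3=0 s2=0 s1=0 s7=0 s5=1
  Δ1: clk:1→0
  (1Δ to stable)
t=2 Δ0: s0=0 s4=0 clk=0 s8=1 s3=0 s2=0 s1=0 s7=0 s5=1
  Δ1: clk:0→1
  Δ2: s8:1→0, s2:0→1
  Δ3: s5:1→0
  (3Δ to stable)
t=3 Δ0: s0=0 s4=0 clk=1 s8=0 s3=0 s2=1 s1=0 s7=0 s5=0
  Δ1: clk:1→0
  (1Δ to stable)
t=4 Δ0: s0=0 s4=0 clk=0 s8=0 s3=0 s2=1 s1=0 s7=0 s5=0
  Δ1: clk:0→1
  Δ2: s8:0→1, s2:1→0
  Δ3: s5:0→1
  (3Δ to stable)
t=5 Δ0: s0=0 s4=0 clk=1 s8=1 s3=0 s2=0 s1=0 s7=0 s5=1
  Δ1: clk:1→0
  (1Δ to stable)
t=6 Δ0: s0=0 s4=0 clk=0 s8=1 s3=0 s2=0 s1=0 s7=0 s5=1
  Δ1: clk:0→1
  Δ2: s8:1→0, s2:0→1
  Δ3: s5:1→0
  (3Δ to stable)
t=7 Δ0: s0=0 s4=0 clk=1 s8=0 s3=0 s2=1 s1=0 s7=0 s5=0
  Δ1: clk:1→0
  (1Δ to stable)
t=8 Δ0: s0=0 s4=0 clk=0 s8=0 s3=0 s2=1 s1=0 s7=0 s5=0
  Δ1: clk:0→1
  Δ2: s8:0→1, s2:1→0
  Δ3: s5:0→1
  (3Δ to stable)
t=9 Δ0: s0=0 s4=0 clk=1 s8=1 s3=0 s2=0 s1=0 s7=0 s5=1
  Δ1: clk:1→0
  (1Δ to stable)
t=10 Δ0: s0=0 s4=0 clk=0 s8=1 s3=0 s2=0 s1=0 s7=0 s5=1
  Δ1: clk:0→1
  Δ2: s8:1→0, s2:0→1
  Δ3: s5:1→0
  (3Δ to stable)
t=11 Δ0: s0=0 s4=0 clk=1 s8=0 s3=0 s2=1 s1=0 s7=0 s5=0
  Δ1: clk:1→0
  (1Δ to stable)
t=12 Δ0: s0=0 s4=0 clk=0 s8=0 s3=0 s2=1 s1=0 s7=0 s5=0
  Δ1: clk:0→1
  Δ2: s8:0→1, s2:1→0
  Δ3: s5:0→1
  (3Δ to stable)
t=13 Δ0: s0=0 s4=0 clk=1 s8=1 s3=0 s2=0 s1=0 s7=0 s5=1
  Δ1: clk:1→0
  (1Δ to stable)
t=14 Δ0: s0=0 s4=0 clk=0 s8=1 s3=0 s2=0 s1=0 s7=0 s5=1
  Δ1: clk:0→1
  Δ2: s8:1→0, s2:0→1
  Δ3: s5:1→0
  (3Δ to stable)
t=15 Δ0: s0=0 s4=0 clk=1 s8=0 s3=0 s2=1 s1=0 s7=0 s5=0
  Δ1: clk:1→0
  (1Δ to stable)
t=16 Δ0: s0=0 s4=0 clk=0 s8=0 s3=0 s2=1 s1=0 s7=0 s5=0
  Δ1: clk:0→1
  Δ2: s8:0→1, s2:1→0
  Δ3: s5:0→1
  (3Δ to stable)
t=17 Δ0: s0=0 s4=0 clk=1 s8=1 s3=0 s2=0 s1=0 s7=0 s5=1
  Δ1: clk:1→0
  (1Δ to stable)
t=18 Δ0: s0=0 s4=0 clk=0 s8=1 s3=0 s2=0 s1=0 s7=0 s5=1
  Δ1: clk:0→1
  Δ2: s8:1→0, s2:0→1
  Δ3: s5:1→0
  (3Δ to stable)
t=19 Δ0: s0=0 s4=0 clk=1 s8=0 s3=0 s2=1 s1=0 s7=0 s5=0
  Δ1: clk:1→0
  (1Δ to stable)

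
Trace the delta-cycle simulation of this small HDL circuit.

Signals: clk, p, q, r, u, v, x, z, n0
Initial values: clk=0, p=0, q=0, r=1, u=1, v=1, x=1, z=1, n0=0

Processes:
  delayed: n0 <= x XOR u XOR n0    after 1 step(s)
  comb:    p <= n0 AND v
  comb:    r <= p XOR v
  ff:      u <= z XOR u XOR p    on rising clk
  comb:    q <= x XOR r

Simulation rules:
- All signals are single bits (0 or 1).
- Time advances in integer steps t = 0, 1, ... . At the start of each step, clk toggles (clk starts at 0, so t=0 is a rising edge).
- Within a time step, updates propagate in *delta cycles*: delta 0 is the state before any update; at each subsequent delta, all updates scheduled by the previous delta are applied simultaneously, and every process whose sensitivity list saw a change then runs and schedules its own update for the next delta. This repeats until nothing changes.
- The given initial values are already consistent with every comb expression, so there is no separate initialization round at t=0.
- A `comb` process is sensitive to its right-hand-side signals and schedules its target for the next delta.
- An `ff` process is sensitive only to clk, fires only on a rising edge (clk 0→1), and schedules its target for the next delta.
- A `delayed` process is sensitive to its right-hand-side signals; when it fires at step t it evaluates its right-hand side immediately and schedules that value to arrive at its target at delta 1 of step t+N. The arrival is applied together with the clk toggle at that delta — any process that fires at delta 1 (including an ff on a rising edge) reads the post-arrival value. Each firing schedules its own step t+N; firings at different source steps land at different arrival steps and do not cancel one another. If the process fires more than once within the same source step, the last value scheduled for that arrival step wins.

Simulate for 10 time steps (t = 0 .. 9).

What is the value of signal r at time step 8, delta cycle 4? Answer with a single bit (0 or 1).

1

t=0 Δ0: n0=0 p=0 u=1 r=1 clk=0 q=0 z=1 v=1 x=1
  Δ1: clk:0→1
  Δ2: u:1→0
  (2Δ to stable)
t=1 Δ0: n0=0 p=0 u=0 r=1 clk=1 q=0 z=1 v=1 x=1
  Δ1: n0:0→1, clk:1→0
  Δ2: p:0→1
  Δ3: r:1→0
  Δ4: q:0→1
  (4Δ to stable)
t=2 Δ0: n0=1 p=1 u=0 r=0 clk=0 q=1 z=1 v=1 x=1
  Δ1: n0:1→0, clk:0→1
  Δ2: p:1→0
  Δ3: r:0→1
  Δ4: q:1→0
  (4Δ to stable)
t=3 Δ0: n0=0 p=0 u=0 r=1 clk=1 q=0 z=1 v=1 x=1
  Δ1: n0:0→1, clk:1→0
  Δ2: p:0→1
  Δ3: r:1→0
  Δ4: q:0→1
  (4Δ to stable)
t=4 Δ0: n0=1 p=1 u=0 r=0 clk=0 q=1 z=1 v=1 x=1
  Δ1: n0:1→0, clk:0→1
  Δ2: p:1→0
  Δ3: r:0→1
  Δ4: q:1→0
  (4Δ to stable)
t=5 Δ0: n0=0 p=0 u=0 r=1 clk=1 q=0 z=1 v=1 x=1
  Δ1: n0:0→1, clk:1→0
  Δ2: p:0→1
  Δ3: r:1→0
  Δ4: q:0→1
  (4Δ to stable)
t=6 Δ0: n0=1 p=1 u=0 r=0 clk=0 q=1 z=1 v=1 x=1
  Δ1: n0:1→0, clk:0→1
  Δ2: p:1→0
  Δ3: r:0→1
  Δ4: q:1→0
  (4Δ to stable)
t=7 Δ0: n0=0 p=0 u=0 r=1 clk=1 q=0 z=1 v=1 x=1
  Δ1: n0:0→1, clk:1→0
  Δ2: p:0→1
  Δ3: r:1→0
  Δ4: q:0→1
  (4Δ to stable)
t=8 Δ0: n0=1 p=1 u=0 r=0 clk=0 q=1 z=1 v=1 x=1
  Δ1: n0:1→0, clk:0→1
  Δ2: p:1→0
  Δ3: r:0→1
  Δ4: q:1→0
  (4Δ to stable)
t=9 Δ0: n0=0 p=0 u=0 r=1 clk=1 q=0 z=1 v=1 x=1
  Δ1: n0:0→1, clk:1→0
  Δ2: p:0→1
  Δ3: r:1→0
  Δ4: q:0→1
  (4Δ to stable)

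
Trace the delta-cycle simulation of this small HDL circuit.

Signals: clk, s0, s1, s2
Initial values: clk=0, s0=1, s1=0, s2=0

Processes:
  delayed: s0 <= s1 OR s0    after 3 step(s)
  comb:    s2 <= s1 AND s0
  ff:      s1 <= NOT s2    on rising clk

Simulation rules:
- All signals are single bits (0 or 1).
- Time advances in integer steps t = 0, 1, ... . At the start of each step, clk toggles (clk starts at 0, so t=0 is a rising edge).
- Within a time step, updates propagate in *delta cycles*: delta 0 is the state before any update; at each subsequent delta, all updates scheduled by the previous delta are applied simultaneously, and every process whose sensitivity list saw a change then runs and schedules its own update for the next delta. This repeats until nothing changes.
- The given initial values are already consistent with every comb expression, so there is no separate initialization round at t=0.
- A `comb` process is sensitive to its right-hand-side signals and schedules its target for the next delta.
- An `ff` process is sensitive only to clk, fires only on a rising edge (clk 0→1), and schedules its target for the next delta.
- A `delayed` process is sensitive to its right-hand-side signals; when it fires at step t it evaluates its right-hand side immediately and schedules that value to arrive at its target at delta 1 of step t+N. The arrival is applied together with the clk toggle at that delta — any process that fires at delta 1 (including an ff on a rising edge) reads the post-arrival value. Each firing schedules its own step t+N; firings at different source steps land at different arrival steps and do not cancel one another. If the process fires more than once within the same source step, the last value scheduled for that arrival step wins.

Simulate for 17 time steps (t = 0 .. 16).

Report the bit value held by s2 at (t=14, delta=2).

1

t0.Δ0 s0=1 s1=0 s2=0 clk=0
t0.Δ1 s0=1 s1=0 s2=0 clk=1
t0.Δ2 s0=1 s1=1 s2=0 clk=1
t0.Δ3 s0=1 s1=1 s2=1 clk=1
t1.Δ0 s0=1 s1=1 s2=1 clk=1
t1.Δ1 s0=1 s1=1 s2=1 clk=0
t2.Δ0 s0=1 s1=1 s2=1 clk=0
t2.Δ1 s0=1 s1=1 s2=1 clk=1
t2.Δ2 s0=1 s1=0 s2=1 clk=1
t2.Δ3 s0=1 s1=0 s2=0 clk=1
t3.Δ0 s0=1 s1=0 s2=0 clk=1
t3.Δ1 s0=1 s1=0 s2=0 clk=0
t4.Δ0 s0=1 s1=0 s2=0 clk=0
t4.Δ1 s0=1 s1=0 s2=0 clk=1
t4.Δ2 s0=1 s1=1 s2=0 clk=1
t4.Δ3 s0=1 s1=1 s2=1 clk=1
t5.Δ0 s0=1 s1=1 s2=1 clk=1
t5.Δ1 s0=1 s1=1 s2=1 clk=0
t6.Δ0 s0=1 s1=1 s2=1 clk=0
t6.Δ1 s0=1 s1=1 s2=1 clk=1
t6.Δ2 s0=1 s1=0 s2=1 clk=1
t6.Δ3 s0=1 s1=0 s2=0 clk=1
t7.Δ0 s0=1 s1=0 s2=0 clk=1
t7.Δ1 s0=1 s1=0 s2=0 clk=0
t8.Δ0 s0=1 s1=0 s2=0 clk=0
t8.Δ1 s0=1 s1=0 s2=0 clk=1
t8.Δ2 s0=1 s1=1 s2=0 clk=1
t8.Δ3 s0=1 s1=1 s2=1 clk=1
t9.Δ0 s0=1 s1=1 s2=1 clk=1
t9.Δ1 s0=1 s1=1 s2=1 clk=0
t10.Δ0 s0=1 s1=1 s2=1 clk=0
t10.Δ1 s0=1 s1=1 s2=1 clk=1
t10.Δ2 s0=1 s1=0 s2=1 clk=1
t10.Δ3 s0=1 s1=0 s2=0 clk=1
t11.Δ0 s0=1 s1=0 s2=0 clk=1
t11.Δ1 s0=1 s1=0 s2=0 clk=0
t12.Δ0 s0=1 s1=0 s2=0 clk=0
t12.Δ1 s0=1 s1=0 s2=0 clk=1
t12.Δ2 s0=1 s1=1 s2=0 clk=1
t12.Δ3 s0=1 s1=1 s2=1 clk=1
t13.Δ0 s0=1 s1=1 s2=1 clk=1
t13.Δ1 s0=1 s1=1 s2=1 clk=0
t14.Δ0 s0=1 s1=1 s2=1 clk=0
t14.Δ1 s0=1 s1=1 s2=1 clk=1
t14.Δ2 s0=1 s1=0 s2=1 clk=1
t14.Δ3 s0=1 s1=0 s2=0 clk=1
t15.Δ0 s0=1 s1=0 s2=0 clk=1
t15.Δ1 s0=1 s1=0 s2=0 clk=0
t16.Δ0 s0=1 s1=0 s2=0 clk=0
t16.Δ1 s0=1 s1=0 s2=0 clk=1
t16.Δ2 s0=1 s1=1 s2=0 clk=1
t16.Δ3 s0=1 s1=1 s2=1 clk=1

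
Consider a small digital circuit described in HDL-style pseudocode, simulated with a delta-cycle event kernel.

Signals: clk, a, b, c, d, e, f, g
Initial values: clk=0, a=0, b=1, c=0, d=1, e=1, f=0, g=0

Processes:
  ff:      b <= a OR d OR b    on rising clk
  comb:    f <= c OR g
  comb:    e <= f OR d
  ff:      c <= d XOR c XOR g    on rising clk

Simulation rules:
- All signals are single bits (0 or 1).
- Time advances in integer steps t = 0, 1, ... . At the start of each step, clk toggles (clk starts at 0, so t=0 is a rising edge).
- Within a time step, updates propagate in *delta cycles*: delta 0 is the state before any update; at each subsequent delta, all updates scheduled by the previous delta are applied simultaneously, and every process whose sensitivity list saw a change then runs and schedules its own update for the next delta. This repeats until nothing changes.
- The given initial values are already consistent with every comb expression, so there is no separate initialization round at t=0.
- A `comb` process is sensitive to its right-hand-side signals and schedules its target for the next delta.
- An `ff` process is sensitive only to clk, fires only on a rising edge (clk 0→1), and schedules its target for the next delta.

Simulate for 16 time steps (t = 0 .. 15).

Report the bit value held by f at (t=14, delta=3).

t0.Δ0 clk=0 f=0 d=1 b=1 a=0 g=0 e=1 c=0
t0.Δ1 clk=1 f=0 d=1 b=1 a=0 g=0 e=1 c=0
t0.Δ2 clk=1 f=0 d=1 b=1 a=0 g=0 e=1 c=1
t0.Δ3 clk=1 f=1 d=1 b=1 a=0 g=0 e=1 c=1
t1.Δ0 clk=1 f=1 d=1 b=1 a=0 g=0 e=1 c=1
t1.Δ1 clk=0 f=1 d=1 b=1 a=0 g=0 e=1 c=1
t2.Δ0 clk=0 f=1 d=1 b=1 a=0 g=0 e=1 c=1
t2.Δ1 clk=1 f=1 d=1 b=1 a=0 g=0 e=1 c=1
t2.Δ2 clk=1 f=1 d=1 b=1 a=0 g=0 e=1 c=0
t2.Δ3 clk=1 f=0 d=1 b=1 a=0 g=0 e=1 c=0
t3.Δ0 clk=1 f=0 d=1 b=1 a=0 g=0 e=1 c=0
t3.Δ1 clk=0 f=0 d=1 b=1 a=0 g=0 e=1 c=0
t4.Δ0 clk=0 f=0 d=1 b=1 a=0 g=0 e=1 c=0
t4.Δ1 clk=1 f=0 d=1 b=1 a=0 g=0 e=1 c=0
t4.Δ2 clk=1 f=0 d=1 b=1 a=0 g=0 e=1 c=1
t4.Δ3 clk=1 f=1 d=1 b=1 a=0 g=0 e=1 c=1
t5.Δ0 clk=1 f=1 d=1 b=1 a=0 g=0 e=1 c=1
t5.Δ1 clk=0 f=1 d=1 b=1 a=0 g=0 e=1 c=1
t6.Δ0 clk=0 f=1 d=1 b=1 a=0 g=0 e=1 c=1
t6.Δ1 clk=1 f=1 d=1 b=1 a=0 g=0 e=1 c=1
t6.Δ2 clk=1 f=1 d=1 b=1 a=0 g=0 e=1 c=0
t6.Δ3 clk=1 f=0 d=1 b=1 a=0 g=0 e=1 c=0
t7.Δ0 clk=1 f=0 d=1 b=1 a=0 g=0 e=1 c=0
t7.Δ1 clk=0 f=0 d=1 b=1 a=0 g=0 e=1 c=0
t8.Δ0 clk=0 f=0 d=1 b=1 a=0 g=0 e=1 c=0
t8.Δ1 clk=1 f=0 d=1 b=1 a=0 g=0 e=1 c=0
t8.Δ2 clk=1 f=0 d=1 b=1 a=0 g=0 e=1 c=1
t8.Δ3 clk=1 f=1 d=1 b=1 a=0 g=0 e=1 c=1
t9.Δ0 clk=1 f=1 d=1 b=1 a=0 g=0 e=1 c=1
t9.Δ1 clk=0 f=1 d=1 b=1 a=0 g=0 e=1 c=1
t10.Δ0 clk=0 f=1 d=1 b=1 a=0 g=0 e=1 c=1
t10.Δ1 clk=1 f=1 d=1 b=1 a=0 g=0 e=1 c=1
t10.Δ2 clk=1 f=1 d=1 b=1 a=0 g=0 e=1 c=0
t10.Δ3 clk=1 f=0 d=1 b=1 a=0 g=0 e=1 c=0
t11.Δ0 clk=1 f=0 d=1 b=1 a=0 g=0 e=1 c=0
t11.Δ1 clk=0 f=0 d=1 b=1 a=0 g=0 e=1 c=0
t12.Δ0 clk=0 f=0 d=1 b=1 a=0 g=0 e=1 c=0
t12.Δ1 clk=1 f=0 d=1 b=1 a=0 g=0 e=1 c=0
t12.Δ2 clk=1 f=0 d=1 b=1 a=0 g=0 e=1 c=1
t12.Δ3 clk=1 f=1 d=1 b=1 a=0 g=0 e=1 c=1
t13.Δ0 clk=1 f=1 d=1 b=1 a=0 g=0 e=1 c=1
t13.Δ1 clk=0 f=1 d=1 b=1 a=0 g=0 e=1 c=1
t14.Δ0 clk=0 f=1 d=1 b=1 a=0 g=0 e=1 c=1
t14.Δ1 clk=1 f=1 d=1 b=1 a=0 g=0 e=1 c=1
t14.Δ2 clk=1 f=1 d=1 b=1 a=0 g=0 e=1 c=0
t14.Δ3 clk=1 f=0 d=1 b=1 a=0 g=0 e=1 c=0
t15.Δ0 clk=1 f=0 d=1 b=1 a=0 g=0 e=1 c=0
t15.Δ1 clk=0 f=0 d=1 b=1 a=0 g=0 e=1 c=0

0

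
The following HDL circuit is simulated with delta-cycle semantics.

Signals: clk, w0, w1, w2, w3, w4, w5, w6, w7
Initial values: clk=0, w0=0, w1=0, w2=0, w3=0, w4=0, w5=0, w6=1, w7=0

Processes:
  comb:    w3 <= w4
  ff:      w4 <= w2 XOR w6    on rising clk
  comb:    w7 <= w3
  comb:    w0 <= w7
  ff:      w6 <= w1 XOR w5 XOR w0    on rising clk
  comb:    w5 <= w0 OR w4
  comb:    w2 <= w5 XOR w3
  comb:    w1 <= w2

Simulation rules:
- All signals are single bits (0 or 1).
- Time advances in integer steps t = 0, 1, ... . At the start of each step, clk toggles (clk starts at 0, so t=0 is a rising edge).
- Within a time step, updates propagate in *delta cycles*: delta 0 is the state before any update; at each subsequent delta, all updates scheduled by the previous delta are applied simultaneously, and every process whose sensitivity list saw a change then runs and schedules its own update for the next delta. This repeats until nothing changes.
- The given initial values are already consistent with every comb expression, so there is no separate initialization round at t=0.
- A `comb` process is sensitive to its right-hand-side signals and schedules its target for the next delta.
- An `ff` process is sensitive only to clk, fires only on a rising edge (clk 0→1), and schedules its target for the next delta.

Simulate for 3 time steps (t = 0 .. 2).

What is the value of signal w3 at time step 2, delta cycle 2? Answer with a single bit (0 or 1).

1

t=0 Δ0: w6=1 w0=0 w3=0 clk=0 w2=0 w5=0 w7=0 w1=0 w4=0
  Δ1: clk:0→1
  Δ2: w6:1→0, w4:0→1
  Δ3: w3:0→1, w5:0→1
  Δ4: w7:0→1
  Δ5: w0:0→1
  (5Δ to stable)
t=1 Δ0: w6=0 w0=1 w3=1 clk=1 w2=0 w5=1 w7=1 w1=0 w4=1
  Δ1: clk:1→0
  (1Δ to stable)
t=2 Δ0: w6=0 w0=1 w3=1 clk=0 w2=0 w5=1 w7=1 w1=0 w4=1
  Δ1: clk:0→1
  Δ2: w4:1→0
  Δ3: w3:1→0
  Δ4: w2:0→1, w7:1→0
  Δ5: w0:1→0, w1:0→1
  Δ6: w5:1→0
  Δ7: w2:1→0
  Δ8: w1:1→0
  (8Δ to stable)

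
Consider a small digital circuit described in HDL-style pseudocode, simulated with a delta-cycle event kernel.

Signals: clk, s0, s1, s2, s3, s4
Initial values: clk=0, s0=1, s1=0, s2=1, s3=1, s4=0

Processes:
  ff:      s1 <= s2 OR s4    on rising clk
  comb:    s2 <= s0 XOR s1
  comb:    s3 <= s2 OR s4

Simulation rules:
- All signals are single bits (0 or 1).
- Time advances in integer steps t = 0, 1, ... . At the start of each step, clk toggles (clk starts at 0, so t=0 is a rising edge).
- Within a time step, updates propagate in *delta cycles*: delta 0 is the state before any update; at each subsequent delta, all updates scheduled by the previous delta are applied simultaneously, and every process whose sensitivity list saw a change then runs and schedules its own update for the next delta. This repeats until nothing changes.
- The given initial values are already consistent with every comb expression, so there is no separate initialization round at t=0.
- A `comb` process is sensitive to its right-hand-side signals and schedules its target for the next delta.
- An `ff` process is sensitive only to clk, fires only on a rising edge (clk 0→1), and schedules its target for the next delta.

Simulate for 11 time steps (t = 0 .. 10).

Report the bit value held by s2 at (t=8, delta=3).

t0.Δ0 s2=1 clk=0 s1=0 s0=1 s3=1 s4=0
t0.Δ1 s2=1 clk=1 s1=0 s0=1 s3=1 s4=0
t0.Δ2 s2=1 clk=1 s1=1 s0=1 s3=1 s4=0
t0.Δ3 s2=0 clk=1 s1=1 s0=1 s3=1 s4=0
t0.Δ4 s2=0 clk=1 s1=1 s0=1 s3=0 s4=0
t1.Δ0 s2=0 clk=1 s1=1 s0=1 s3=0 s4=0
t1.Δ1 s2=0 clk=0 s1=1 s0=1 s3=0 s4=0
t2.Δ0 s2=0 clk=0 s1=1 s0=1 s3=0 s4=0
t2.Δ1 s2=0 clk=1 s1=1 s0=1 s3=0 s4=0
t2.Δ2 s2=0 clk=1 s1=0 s0=1 s3=0 s4=0
t2.Δ3 s2=1 clk=1 s1=0 s0=1 s3=0 s4=0
t2.Δ4 s2=1 clk=1 s1=0 s0=1 s3=1 s4=0
t3.Δ0 s2=1 clk=1 s1=0 s0=1 s3=1 s4=0
t3.Δ1 s2=1 clk=0 s1=0 s0=1 s3=1 s4=0
t4.Δ0 s2=1 clk=0 s1=0 s0=1 s3=1 s4=0
t4.Δ1 s2=1 clk=1 s1=0 s0=1 s3=1 s4=0
t4.Δ2 s2=1 clk=1 s1=1 s0=1 s3=1 s4=0
t4.Δ3 s2=0 clk=1 s1=1 s0=1 s3=1 s4=0
t4.Δ4 s2=0 clk=1 s1=1 s0=1 s3=0 s4=0
t5.Δ0 s2=0 clk=1 s1=1 s0=1 s3=0 s4=0
t5.Δ1 s2=0 clk=0 s1=1 s0=1 s3=0 s4=0
t6.Δ0 s2=0 clk=0 s1=1 s0=1 s3=0 s4=0
t6.Δ1 s2=0 clk=1 s1=1 s0=1 s3=0 s4=0
t6.Δ2 s2=0 clk=1 s1=0 s0=1 s3=0 s4=0
t6.Δ3 s2=1 clk=1 s1=0 s0=1 s3=0 s4=0
t6.Δ4 s2=1 clk=1 s1=0 s0=1 s3=1 s4=0
t7.Δ0 s2=1 clk=1 s1=0 s0=1 s3=1 s4=0
t7.Δ1 s2=1 clk=0 s1=0 s0=1 s3=1 s4=0
t8.Δ0 s2=1 clk=0 s1=0 s0=1 s3=1 s4=0
t8.Δ1 s2=1 clk=1 s1=0 s0=1 s3=1 s4=0
t8.Δ2 s2=1 clk=1 s1=1 s0=1 s3=1 s4=0
t8.Δ3 s2=0 clk=1 s1=1 s0=1 s3=1 s4=0
t8.Δ4 s2=0 clk=1 s1=1 s0=1 s3=0 s4=0
t9.Δ0 s2=0 clk=1 s1=1 s0=1 s3=0 s4=0
t9.Δ1 s2=0 clk=0 s1=1 s0=1 s3=0 s4=0
t10.Δ0 s2=0 clk=0 s1=1 s0=1 s3=0 s4=0
t10.Δ1 s2=0 clk=1 s1=1 s0=1 s3=0 s4=0
t10.Δ2 s2=0 clk=1 s1=0 s0=1 s3=0 s4=0
t10.Δ3 s2=1 clk=1 s1=0 s0=1 s3=0 s4=0
t10.Δ4 s2=1 clk=1 s1=0 s0=1 s3=1 s4=0

0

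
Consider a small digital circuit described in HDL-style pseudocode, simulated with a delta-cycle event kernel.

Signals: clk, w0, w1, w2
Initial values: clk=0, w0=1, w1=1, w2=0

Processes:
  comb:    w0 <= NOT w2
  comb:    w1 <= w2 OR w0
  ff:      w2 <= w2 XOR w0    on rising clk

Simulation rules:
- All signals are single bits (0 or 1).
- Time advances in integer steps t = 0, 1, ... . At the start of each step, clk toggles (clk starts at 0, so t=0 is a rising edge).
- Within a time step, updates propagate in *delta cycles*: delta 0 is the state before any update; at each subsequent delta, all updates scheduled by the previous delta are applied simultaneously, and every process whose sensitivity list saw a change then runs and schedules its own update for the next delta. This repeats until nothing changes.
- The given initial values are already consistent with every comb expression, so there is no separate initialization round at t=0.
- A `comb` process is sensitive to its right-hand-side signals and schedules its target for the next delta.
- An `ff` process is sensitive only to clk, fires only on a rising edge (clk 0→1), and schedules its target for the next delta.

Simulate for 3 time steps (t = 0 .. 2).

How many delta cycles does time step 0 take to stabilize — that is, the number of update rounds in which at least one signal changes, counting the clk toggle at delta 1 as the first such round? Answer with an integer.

3

[bits: clk,w1,w2,w0]
t=0: Δ0=0101 Δ1=1101 Δ2=1111 Δ3=1110 | 3Δ
t=1: Δ0=1110 Δ1=0110 | 1Δ
t=2: Δ0=0110 Δ1=1110 | 1Δ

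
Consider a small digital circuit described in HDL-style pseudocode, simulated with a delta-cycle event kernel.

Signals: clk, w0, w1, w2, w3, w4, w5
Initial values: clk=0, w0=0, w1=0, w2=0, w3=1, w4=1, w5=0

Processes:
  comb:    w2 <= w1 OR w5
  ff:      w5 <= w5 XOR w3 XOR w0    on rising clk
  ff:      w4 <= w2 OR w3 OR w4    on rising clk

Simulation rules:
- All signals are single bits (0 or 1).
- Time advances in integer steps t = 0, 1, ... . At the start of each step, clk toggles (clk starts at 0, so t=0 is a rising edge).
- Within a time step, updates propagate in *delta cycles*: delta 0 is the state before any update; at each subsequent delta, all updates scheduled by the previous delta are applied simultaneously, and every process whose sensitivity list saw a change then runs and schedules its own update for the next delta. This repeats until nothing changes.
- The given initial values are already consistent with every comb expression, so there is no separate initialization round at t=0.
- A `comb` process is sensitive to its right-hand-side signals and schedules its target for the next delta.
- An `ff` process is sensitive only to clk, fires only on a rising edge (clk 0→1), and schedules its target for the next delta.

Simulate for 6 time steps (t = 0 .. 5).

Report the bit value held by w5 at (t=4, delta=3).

1

t=0 Δ0: w3=1 w2=0 w4=1 clk=0 w0=0 w5=0 w1=0
  Δ1: clk:0→1
  Δ2: w5:0→1
  Δ3: w2:0→1
  (3Δ to stable)
t=1 Δ0: w3=1 w2=1 w4=1 clk=1 w0=0 w5=1 w1=0
  Δ1: clk:1→0
  (1Δ to stable)
t=2 Δ0: w3=1 w2=1 w4=1 clk=0 w0=0 w5=1 w1=0
  Δ1: clk:0→1
  Δ2: w5:1→0
  Δ3: w2:1→0
  (3Δ to stable)
t=3 Δ0: w3=1 w2=0 w4=1 clk=1 w0=0 w5=0 w1=0
  Δ1: clk:1→0
  (1Δ to stable)
t=4 Δ0: w3=1 w2=0 w4=1 clk=0 w0=0 w5=0 w1=0
  Δ1: clk:0→1
  Δ2: w5:0→1
  Δ3: w2:0→1
  (3Δ to stable)
t=5 Δ0: w3=1 w2=1 w4=1 clk=1 w0=0 w5=1 w1=0
  Δ1: clk:1→0
  (1Δ to stable)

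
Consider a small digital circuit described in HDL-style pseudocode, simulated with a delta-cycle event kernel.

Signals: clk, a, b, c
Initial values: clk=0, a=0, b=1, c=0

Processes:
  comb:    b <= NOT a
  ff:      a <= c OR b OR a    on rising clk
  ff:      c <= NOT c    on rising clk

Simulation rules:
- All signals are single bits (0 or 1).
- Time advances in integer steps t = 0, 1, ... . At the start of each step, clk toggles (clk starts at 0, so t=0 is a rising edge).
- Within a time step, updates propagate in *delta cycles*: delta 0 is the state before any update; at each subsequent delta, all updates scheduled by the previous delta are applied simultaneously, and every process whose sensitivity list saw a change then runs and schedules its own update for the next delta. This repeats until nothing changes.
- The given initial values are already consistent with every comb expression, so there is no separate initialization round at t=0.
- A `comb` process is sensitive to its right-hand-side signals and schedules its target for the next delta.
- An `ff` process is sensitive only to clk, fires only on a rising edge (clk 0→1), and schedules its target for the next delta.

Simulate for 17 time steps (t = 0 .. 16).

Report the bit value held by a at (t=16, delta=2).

1

t=0 Δ0: a=0 clk=0 b=1 c=0
  Δ1: clk:0→1
  Δ2: a:0→1, c:0→1
  Δ3: b:1→0
  (3Δ to stable)
t=1 Δ0: a=1 clk=1 b=0 c=1
  Δ1: clk:1→0
  (1Δ to stable)
t=2 Δ0: a=1 clk=0 b=0 c=1
  Δ1: clk:0→1
  Δ2: c:1→0
  (2Δ to stable)
t=3 Δ0: a=1 clk=1 b=0 c=0
  Δ1: clk:1→0
  (1Δ to stable)
t=4 Δ0: a=1 clk=0 b=0 c=0
  Δ1: clk:0→1
  Δ2: c:0→1
  (2Δ to stable)
t=5 Δ0: a=1 clk=1 b=0 c=1
  Δ1: clk:1→0
  (1Δ to stable)
t=6 Δ0: a=1 clk=0 b=0 c=1
  Δ1: clk:0→1
  Δ2: c:1→0
  (2Δ to stable)
t=7 Δ0: a=1 clk=1 b=0 c=0
  Δ1: clk:1→0
  (1Δ to stable)
t=8 Δ0: a=1 clk=0 b=0 c=0
  Δ1: clk:0→1
  Δ2: c:0→1
  (2Δ to stable)
t=9 Δ0: a=1 clk=1 b=0 c=1
  Δ1: clk:1→0
  (1Δ to stable)
t=10 Δ0: a=1 clk=0 b=0 c=1
  Δ1: clk:0→1
  Δ2: c:1→0
  (2Δ to stable)
t=11 Δ0: a=1 clk=1 b=0 c=0
  Δ1: clk:1→0
  (1Δ to stable)
t=12 Δ0: a=1 clk=0 b=0 c=0
  Δ1: clk:0→1
  Δ2: c:0→1
  (2Δ to stable)
t=13 Δ0: a=1 clk=1 b=0 c=1
  Δ1: clk:1→0
  (1Δ to stable)
t=14 Δ0: a=1 clk=0 b=0 c=1
  Δ1: clk:0→1
  Δ2: c:1→0
  (2Δ to stable)
t=15 Δ0: a=1 clk=1 b=0 c=0
  Δ1: clk:1→0
  (1Δ to stable)
t=16 Δ0: a=1 clk=0 b=0 c=0
  Δ1: clk:0→1
  Δ2: c:0→1
  (2Δ to stable)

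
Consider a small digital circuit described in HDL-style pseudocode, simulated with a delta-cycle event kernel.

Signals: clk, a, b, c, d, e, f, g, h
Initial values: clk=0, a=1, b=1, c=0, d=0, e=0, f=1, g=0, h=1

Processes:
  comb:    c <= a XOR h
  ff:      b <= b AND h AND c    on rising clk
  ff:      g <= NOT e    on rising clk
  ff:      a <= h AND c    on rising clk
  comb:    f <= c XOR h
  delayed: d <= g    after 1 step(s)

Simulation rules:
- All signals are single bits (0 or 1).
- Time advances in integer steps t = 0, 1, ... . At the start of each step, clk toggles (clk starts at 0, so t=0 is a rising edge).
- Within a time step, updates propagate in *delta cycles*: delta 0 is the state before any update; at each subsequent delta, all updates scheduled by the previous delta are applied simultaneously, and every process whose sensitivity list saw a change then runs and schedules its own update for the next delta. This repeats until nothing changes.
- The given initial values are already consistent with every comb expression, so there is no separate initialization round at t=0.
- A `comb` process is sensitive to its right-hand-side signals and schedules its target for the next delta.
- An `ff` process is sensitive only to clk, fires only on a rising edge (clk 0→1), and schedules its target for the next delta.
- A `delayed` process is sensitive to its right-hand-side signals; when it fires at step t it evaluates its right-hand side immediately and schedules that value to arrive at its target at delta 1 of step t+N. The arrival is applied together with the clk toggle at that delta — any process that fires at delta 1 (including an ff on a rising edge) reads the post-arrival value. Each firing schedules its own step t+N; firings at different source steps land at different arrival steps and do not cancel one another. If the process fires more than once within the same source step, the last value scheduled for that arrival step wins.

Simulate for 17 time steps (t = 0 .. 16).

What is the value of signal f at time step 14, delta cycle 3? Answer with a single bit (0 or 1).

t0.Δ0 b=1 c=0 e=0 h=1 f=1 clk=0 d=0 a=1 g=0
t0.Δ1 b=1 c=0 e=0 h=1 f=1 clk=1 d=0 a=1 g=0
t0.Δ2 b=0 c=0 e=0 h=1 f=1 clk=1 d=0 a=0 g=1
t0.Δ3 b=0 c=1 e=0 h=1 f=1 clk=1 d=0 a=0 g=1
t0.Δ4 b=0 c=1 e=0 h=1 f=0 clk=1 d=0 a=0 g=1
t1.Δ0 b=0 c=1 e=0 h=1 f=0 clk=1 d=0 a=0 g=1
t1.Δ1 b=0 c=1 e=0 h=1 f=0 clk=0 d=1 a=0 g=1
t2.Δ0 b=0 c=1 e=0 h=1 f=0 clk=0 d=1 a=0 g=1
t2.Δ1 b=0 c=1 e=0 h=1 f=0 clk=1 d=1 a=0 g=1
t2.Δ2 b=0 c=1 e=0 h=1 f=0 clk=1 d=1 a=1 g=1
t2.Δ3 b=0 c=0 e=0 h=1 f=0 clk=1 d=1 a=1 g=1
t2.Δ4 b=0 c=0 e=0 h=1 f=1 clk=1 d=1 a=1 g=1
t3.Δ0 b=0 c=0 e=0 h=1 f=1 clk=1 d=1 a=1 g=1
t3.Δ1 b=0 c=0 e=0 h=1 f=1 clk=0 d=1 a=1 g=1
t4.Δ0 b=0 c=0 e=0 h=1 f=1 clk=0 d=1 a=1 g=1
t4.Δ1 b=0 c=0 e=0 h=1 f=1 clk=1 d=1 a=1 g=1
t4.Δ2 b=0 c=0 e=0 h=1 f=1 clk=1 d=1 a=0 g=1
t4.Δ3 b=0 c=1 e=0 h=1 f=1 clk=1 d=1 a=0 g=1
t4.Δ4 b=0 c=1 e=0 h=1 f=0 clk=1 d=1 a=0 g=1
t5.Δ0 b=0 c=1 e=0 h=1 f=0 clk=1 d=1 a=0 g=1
t5.Δ1 b=0 c=1 e=0 h=1 f=0 clk=0 d=1 a=0 g=1
t6.Δ0 b=0 c=1 e=0 h=1 f=0 clk=0 d=1 a=0 g=1
t6.Δ1 b=0 c=1 e=0 h=1 f=0 clk=1 d=1 a=0 g=1
t6.Δ2 b=0 c=1 e=0 h=1 f=0 clk=1 d=1 a=1 g=1
t6.Δ3 b=0 c=0 e=0 h=1 f=0 clk=1 d=1 a=1 g=1
t6.Δ4 b=0 c=0 e=0 h=1 f=1 clk=1 d=1 a=1 g=1
t7.Δ0 b=0 c=0 e=0 h=1 f=1 clk=1 d=1 a=1 g=1
t7.Δ1 b=0 c=0 e=0 h=1 f=1 clk=0 d=1 a=1 g=1
t8.Δ0 b=0 c=0 e=0 h=1 f=1 clk=0 d=1 a=1 g=1
t8.Δ1 b=0 c=0 e=0 h=1 f=1 clk=1 d=1 a=1 g=1
t8.Δ2 b=0 c=0 e=0 h=1 f=1 clk=1 d=1 a=0 g=1
t8.Δ3 b=0 c=1 e=0 h=1 f=1 clk=1 d=1 a=0 g=1
t8.Δ4 b=0 c=1 e=0 h=1 f=0 clk=1 d=1 a=0 g=1
t9.Δ0 b=0 c=1 e=0 h=1 f=0 clk=1 d=1 a=0 g=1
t9.Δ1 b=0 c=1 e=0 h=1 f=0 clk=0 d=1 a=0 g=1
t10.Δ0 b=0 c=1 e=0 h=1 f=0 clk=0 d=1 a=0 g=1
t10.Δ1 b=0 c=1 e=0 h=1 f=0 clk=1 d=1 a=0 g=1
t10.Δ2 b=0 c=1 e=0 h=1 f=0 clk=1 d=1 a=1 g=1
t10.Δ3 b=0 c=0 e=0 h=1 f=0 clk=1 d=1 a=1 g=1
t10.Δ4 b=0 c=0 e=0 h=1 f=1 clk=1 d=1 a=1 g=1
t11.Δ0 b=0 c=0 e=0 h=1 f=1 clk=1 d=1 a=1 g=1
t11.Δ1 b=0 c=0 e=0 h=1 f=1 clk=0 d=1 a=1 g=1
t12.Δ0 b=0 c=0 e=0 h=1 f=1 clk=0 d=1 a=1 g=1
t12.Δ1 b=0 c=0 e=0 h=1 f=1 clk=1 d=1 a=1 g=1
t12.Δ2 b=0 c=0 e=0 h=1 f=1 clk=1 d=1 a=0 g=1
t12.Δ3 b=0 c=1 e=0 h=1 f=1 clk=1 d=1 a=0 g=1
t12.Δ4 b=0 c=1 e=0 h=1 f=0 clk=1 d=1 a=0 g=1
t13.Δ0 b=0 c=1 e=0 h=1 f=0 clk=1 d=1 a=0 g=1
t13.Δ1 b=0 c=1 e=0 h=1 f=0 clk=0 d=1 a=0 g=1
t14.Δ0 b=0 c=1 e=0 h=1 f=0 clk=0 d=1 a=0 g=1
t14.Δ1 b=0 c=1 e=0 h=1 f=0 clk=1 d=1 a=0 g=1
t14.Δ2 b=0 c=1 e=0 h=1 f=0 clk=1 d=1 a=1 g=1
t14.Δ3 b=0 c=0 e=0 h=1 f=0 clk=1 d=1 a=1 g=1
t14.Δ4 b=0 c=0 e=0 h=1 f=1 clk=1 d=1 a=1 g=1
t15.Δ0 b=0 c=0 e=0 h=1 f=1 clk=1 d=1 a=1 g=1
t15.Δ1 b=0 c=0 e=0 h=1 f=1 clk=0 d=1 a=1 g=1
t16.Δ0 b=0 c=0 e=0 h=1 f=1 clk=0 d=1 a=1 g=1
t16.Δ1 b=0 c=0 e=0 h=1 f=1 clk=1 d=1 a=1 g=1
t16.Δ2 b=0 c=0 e=0 h=1 f=1 clk=1 d=1 a=0 g=1
t16.Δ3 b=0 c=1 e=0 h=1 f=1 clk=1 d=1 a=0 g=1
t16.Δ4 b=0 c=1 e=0 h=1 f=0 clk=1 d=1 a=0 g=1

0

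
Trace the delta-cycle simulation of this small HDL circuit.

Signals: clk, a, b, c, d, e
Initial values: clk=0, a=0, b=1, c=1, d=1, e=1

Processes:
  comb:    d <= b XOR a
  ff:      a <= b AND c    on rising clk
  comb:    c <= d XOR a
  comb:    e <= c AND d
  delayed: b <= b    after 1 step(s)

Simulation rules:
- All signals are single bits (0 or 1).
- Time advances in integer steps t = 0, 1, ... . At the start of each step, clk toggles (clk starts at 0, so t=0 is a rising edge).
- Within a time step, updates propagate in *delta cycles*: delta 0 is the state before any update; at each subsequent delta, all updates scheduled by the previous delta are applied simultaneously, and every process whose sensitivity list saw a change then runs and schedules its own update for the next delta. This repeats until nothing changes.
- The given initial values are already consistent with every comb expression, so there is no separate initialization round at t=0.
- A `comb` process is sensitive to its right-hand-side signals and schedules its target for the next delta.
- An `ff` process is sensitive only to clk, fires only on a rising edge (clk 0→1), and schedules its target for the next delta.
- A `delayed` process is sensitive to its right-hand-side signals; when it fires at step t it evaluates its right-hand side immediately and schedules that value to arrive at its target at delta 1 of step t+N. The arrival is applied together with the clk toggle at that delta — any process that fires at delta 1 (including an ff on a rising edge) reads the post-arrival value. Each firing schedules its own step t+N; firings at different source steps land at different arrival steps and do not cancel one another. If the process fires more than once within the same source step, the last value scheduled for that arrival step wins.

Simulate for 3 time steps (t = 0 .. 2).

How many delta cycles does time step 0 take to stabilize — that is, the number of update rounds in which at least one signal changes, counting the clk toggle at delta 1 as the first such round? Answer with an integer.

4

t0.Δ0 a=0 e=1 clk=0 d=1 b=1 c=1
t0.Δ1 a=0 e=1 clk=1 d=1 b=1 c=1
t0.Δ2 a=1 e=1 clk=1 d=1 b=1 c=1
t0.Δ3 a=1 e=1 clk=1 d=0 b=1 c=0
t0.Δ4 a=1 e=0 clk=1 d=0 b=1 c=1
t1.Δ0 a=1 e=0 clk=1 d=0 b=1 c=1
t1.Δ1 a=1 e=0 clk=0 d=0 b=1 c=1
t2.Δ0 a=1 e=0 clk=0 d=0 b=1 c=1
t2.Δ1 a=1 e=0 clk=1 d=0 b=1 c=1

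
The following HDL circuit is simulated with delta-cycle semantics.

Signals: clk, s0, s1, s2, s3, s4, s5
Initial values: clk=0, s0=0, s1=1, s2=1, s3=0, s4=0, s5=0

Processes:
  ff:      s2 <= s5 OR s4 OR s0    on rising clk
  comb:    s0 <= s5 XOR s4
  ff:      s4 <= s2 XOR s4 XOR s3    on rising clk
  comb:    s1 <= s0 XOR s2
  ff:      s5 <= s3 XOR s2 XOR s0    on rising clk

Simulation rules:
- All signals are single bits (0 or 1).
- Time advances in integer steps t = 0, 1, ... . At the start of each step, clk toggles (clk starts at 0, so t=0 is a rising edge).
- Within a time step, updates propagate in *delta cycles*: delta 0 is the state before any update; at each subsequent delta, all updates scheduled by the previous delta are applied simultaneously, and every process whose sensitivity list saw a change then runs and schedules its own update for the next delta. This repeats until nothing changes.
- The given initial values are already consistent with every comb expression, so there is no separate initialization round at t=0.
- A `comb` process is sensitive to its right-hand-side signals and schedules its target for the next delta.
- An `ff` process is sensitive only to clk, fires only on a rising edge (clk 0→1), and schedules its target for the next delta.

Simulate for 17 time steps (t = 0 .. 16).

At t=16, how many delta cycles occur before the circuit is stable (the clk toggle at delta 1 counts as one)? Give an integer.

t0.Δ0 s2=1 s4=0 clk=0 s5=0 s3=0 s1=1 s0=0
t0.Δ1 s2=1 s4=0 clk=1 s5=0 s3=0 s1=1 s0=0
t0.Δ2 s2=0 s4=1 clk=1 s5=1 s3=0 s1=1 s0=0
t0.Δ3 s2=0 s4=1 clk=1 s5=1 s3=0 s1=0 s0=0
t1.Δ0 s2=0 s4=1 clk=1 s5=1 s3=0 s1=0 s0=0
t1.Δ1 s2=0 s4=1 clk=0 s5=1 s3=0 s1=0 s0=0
t2.Δ0 s2=0 s4=1 clk=0 s5=1 s3=0 s1=0 s0=0
t2.Δ1 s2=0 s4=1 clk=1 s5=1 s3=0 s1=0 s0=0
t2.Δ2 s2=1 s4=1 clk=1 s5=0 s3=0 s1=0 s0=0
t2.Δ3 s2=1 s4=1 clk=1 s5=0 s3=0 s1=1 s0=1
t2.Δ4 s2=1 s4=1 clk=1 s5=0 s3=0 s1=0 s0=1
t3.Δ0 s2=1 s4=1 clk=1 s5=0 s3=0 s1=0 s0=1
t3.Δ1 s2=1 s4=1 clk=0 s5=0 s3=0 s1=0 s0=1
t4.Δ0 s2=1 s4=1 clk=0 s5=0 s3=0 s1=0 s0=1
t4.Δ1 s2=1 s4=1 clk=1 s5=0 s3=0 s1=0 s0=1
t4.Δ2 s2=1 s4=0 clk=1 s5=0 s3=0 s1=0 s0=1
t4.Δ3 s2=1 s4=0 clk=1 s5=0 s3=0 s1=0 s0=0
t4.Δ4 s2=1 s4=0 clk=1 s5=0 s3=0 s1=1 s0=0
t5.Δ0 s2=1 s4=0 clk=1 s5=0 s3=0 s1=1 s0=0
t5.Δ1 s2=1 s4=0 clk=0 s5=0 s3=0 s1=1 s0=0
t6.Δ0 s2=1 s4=0 clk=0 s5=0 s3=0 s1=1 s0=0
t6.Δ1 s2=1 s4=0 clk=1 s5=0 s3=0 s1=1 s0=0
t6.Δ2 s2=0 s4=1 clk=1 s5=1 s3=0 s1=1 s0=0
t6.Δ3 s2=0 s4=1 clk=1 s5=1 s3=0 s1=0 s0=0
t7.Δ0 s2=0 s4=1 clk=1 s5=1 s3=0 s1=0 s0=0
t7.Δ1 s2=0 s4=1 clk=0 s5=1 s3=0 s1=0 s0=0
t8.Δ0 s2=0 s4=1 clk=0 s5=1 s3=0 s1=0 s0=0
t8.Δ1 s2=0 s4=1 clk=1 s5=1 s3=0 s1=0 s0=0
t8.Δ2 s2=1 s4=1 clk=1 s5=0 s3=0 s1=0 s0=0
t8.Δ3 s2=1 s4=1 clk=1 s5=0 s3=0 s1=1 s0=1
t8.Δ4 s2=1 s4=1 clk=1 s5=0 s3=0 s1=0 s0=1
t9.Δ0 s2=1 s4=1 clk=1 s5=0 s3=0 s1=0 s0=1
t9.Δ1 s2=1 s4=1 clk=0 s5=0 s3=0 s1=0 s0=1
t10.Δ0 s2=1 s4=1 clk=0 s5=0 s3=0 s1=0 s0=1
t10.Δ1 s2=1 s4=1 clk=1 s5=0 s3=0 s1=0 s0=1
t10.Δ2 s2=1 s4=0 clk=1 s5=0 s3=0 s1=0 s0=1
t10.Δ3 s2=1 s4=0 clk=1 s5=0 s3=0 s1=0 s0=0
t10.Δ4 s2=1 s4=0 clk=1 s5=0 s3=0 s1=1 s0=0
t11.Δ0 s2=1 s4=0 clk=1 s5=0 s3=0 s1=1 s0=0
t11.Δ1 s2=1 s4=0 clk=0 s5=0 s3=0 s1=1 s0=0
t12.Δ0 s2=1 s4=0 clk=0 s5=0 s3=0 s1=1 s0=0
t12.Δ1 s2=1 s4=0 clk=1 s5=0 s3=0 s1=1 s0=0
t12.Δ2 s2=0 s4=1 clk=1 s5=1 s3=0 s1=1 s0=0
t12.Δ3 s2=0 s4=1 clk=1 s5=1 s3=0 s1=0 s0=0
t13.Δ0 s2=0 s4=1 clk=1 s5=1 s3=0 s1=0 s0=0
t13.Δ1 s2=0 s4=1 clk=0 s5=1 s3=0 s1=0 s0=0
t14.Δ0 s2=0 s4=1 clk=0 s5=1 s3=0 s1=0 s0=0
t14.Δ1 s2=0 s4=1 clk=1 s5=1 s3=0 s1=0 s0=0
t14.Δ2 s2=1 s4=1 clk=1 s5=0 s3=0 s1=0 s0=0
t14.Δ3 s2=1 s4=1 clk=1 s5=0 s3=0 s1=1 s0=1
t14.Δ4 s2=1 s4=1 clk=1 s5=0 s3=0 s1=0 s0=1
t15.Δ0 s2=1 s4=1 clk=1 s5=0 s3=0 s1=0 s0=1
t15.Δ1 s2=1 s4=1 clk=0 s5=0 s3=0 s1=0 s0=1
t16.Δ0 s2=1 s4=1 clk=0 s5=0 s3=0 s1=0 s0=1
t16.Δ1 s2=1 s4=1 clk=1 s5=0 s3=0 s1=0 s0=1
t16.Δ2 s2=1 s4=0 clk=1 s5=0 s3=0 s1=0 s0=1
t16.Δ3 s2=1 s4=0 clk=1 s5=0 s3=0 s1=0 s0=0
t16.Δ4 s2=1 s4=0 clk=1 s5=0 s3=0 s1=1 s0=0

4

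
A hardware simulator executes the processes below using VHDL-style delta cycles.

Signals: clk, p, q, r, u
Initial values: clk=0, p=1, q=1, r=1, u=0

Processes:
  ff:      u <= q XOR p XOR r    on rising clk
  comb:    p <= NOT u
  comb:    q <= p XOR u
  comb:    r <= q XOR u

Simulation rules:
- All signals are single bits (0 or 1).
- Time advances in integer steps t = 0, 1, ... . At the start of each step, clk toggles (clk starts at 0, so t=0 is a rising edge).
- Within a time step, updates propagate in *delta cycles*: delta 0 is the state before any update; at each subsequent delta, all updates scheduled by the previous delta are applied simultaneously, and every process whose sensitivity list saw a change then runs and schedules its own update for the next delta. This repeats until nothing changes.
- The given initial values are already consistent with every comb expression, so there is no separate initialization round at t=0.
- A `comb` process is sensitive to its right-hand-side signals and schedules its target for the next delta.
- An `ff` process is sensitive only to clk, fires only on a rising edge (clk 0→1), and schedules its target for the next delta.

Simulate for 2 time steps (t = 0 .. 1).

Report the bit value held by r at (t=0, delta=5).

t=0 Δ0: u=0 r=1 clk=0 p=1 q=1
  Δ1: clk:0→1
  Δ2: u:0→1
  Δ3: r:1→0, p:1→0, q:1→0
  Δ4: r:0→1, q:0→1
  Δ5: r:1→0
  (5Δ to stable)
t=1 Δ0: u=1 r=0 clk=1 p=0 q=1
  Δ1: clk:1→0
  (1Δ to stable)

0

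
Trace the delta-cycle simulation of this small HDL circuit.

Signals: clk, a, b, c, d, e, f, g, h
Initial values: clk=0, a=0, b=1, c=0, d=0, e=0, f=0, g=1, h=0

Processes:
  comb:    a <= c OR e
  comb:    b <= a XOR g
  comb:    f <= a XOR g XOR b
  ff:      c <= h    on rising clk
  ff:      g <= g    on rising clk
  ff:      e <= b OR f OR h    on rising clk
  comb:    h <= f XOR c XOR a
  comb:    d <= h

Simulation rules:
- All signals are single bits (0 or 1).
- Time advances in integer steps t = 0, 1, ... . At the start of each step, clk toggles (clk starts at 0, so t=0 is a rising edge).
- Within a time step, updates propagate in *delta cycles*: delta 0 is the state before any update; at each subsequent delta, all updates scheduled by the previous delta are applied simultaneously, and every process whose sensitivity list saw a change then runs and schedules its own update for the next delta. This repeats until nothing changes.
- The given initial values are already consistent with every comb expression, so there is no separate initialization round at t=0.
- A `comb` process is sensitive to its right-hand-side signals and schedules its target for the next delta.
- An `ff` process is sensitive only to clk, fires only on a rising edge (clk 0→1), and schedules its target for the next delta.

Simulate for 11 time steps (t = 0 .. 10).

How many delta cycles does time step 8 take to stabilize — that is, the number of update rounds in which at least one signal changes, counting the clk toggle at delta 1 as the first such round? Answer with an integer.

t=0 Δ0: b=1 f=0 g=1 a=0 clk=0 d=0 e=0 c=0 h=0
  Δ1: clk:0→1
  Δ2: e:0→1
  Δ3: a:0→1
  Δ4: b:1→0, f:0→1, h:0→1
  Δ5: f:1→0, d:0→1, h:1→0
  Δ6: d:1→0, h:0→1
  Δ7: d:0→1
  (7Δ to stable)
t=1 Δ0: b=0 f=0 g=1 a=1 clk=1 d=1 e=1 c=0 h=1
  Δ1: clk:1→0
  (1Δ to stable)
t=2 Δ0: b=0 f=0 g=1 a=1 clk=0 d=1 e=1 c=0 h=1
  Δ1: clk:0→1
  Δ2: c:0→1
  Δ3: h:1→0
  Δ4: d:1→0
  (4Δ to stable)
t=3 Δ0: b=0 f=0 g=1 a=1 clk=1 d=0 e=1 c=1 h=0
  Δ1: clk:1→0
  (1Δ to stable)
t=4 Δ0: b=0 f=0 g=1 a=1 clk=0 d=0 e=1 c=1 h=0
  Δ1: clk:0→1
  Δ2: e:1→0, c:1→0
  Δ3: a:1→0, h:0→1
  Δ4: b:0→1, f:0→1, d:0→1, h:1→0
  Δ5: f:1→0, d:1→0, h:0→1
  Δ6: d:0→1, h:1→0
  Δ7: d:1→0
  (7Δ to stable)
t=5 Δ0: b=1 f=0 g=1 a=0 clk=1 d=0 e=0 c=0 h=0
  Δ1: clk:1→0
  (1Δ to stable)
t=6 Δ0: b=1 f=0 g=1 a=0 clk=0 d=0 e=0 c=0 h=0
  Δ1: clk:0→1
  Δ2: e:0→1
  Δ3: a:0→1
  Δ4: b:1→0, f:0→1, h:0→1
  Δ5: f:1→0, d:0→1, h:1→0
  Δ6: d:1→0, h:0→1
  Δ7: d:0→1
  (7Δ to stable)
t=7 Δ0: b=0 f=0 g=1 a=1 clk=1 d=1 e=1 c=0 h=1
  Δ1: clk:1→0
  (1Δ to stable)
t=8 Δ0: b=0 f=0 g=1 a=1 clk=0 d=1 e=1 c=0 h=1
  Δ1: clk:0→1
  Δ2: c:0→1
  Δ3: h:1→0
  Δ4: d:1→0
  (4Δ to stable)
t=9 Δ0: b=0 f=0 g=1 a=1 clk=1 d=0 e=1 c=1 h=0
  Δ1: clk:1→0
  (1Δ to stable)
t=10 Δ0: b=0 f=0 g=1 a=1 clk=0 d=0 e=1 c=1 h=0
  Δ1: clk:0→1
  Δ2: e:1→0, c:1→0
  Δ3: a:1→0, h:0→1
  Δ4: b:0→1, f:0→1, d:0→1, h:1→0
  Δ5: f:1→0, d:1→0, h:0→1
  Δ6: d:0→1, h:1→0
  Δ7: d:1→0
  (7Δ to stable)

4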